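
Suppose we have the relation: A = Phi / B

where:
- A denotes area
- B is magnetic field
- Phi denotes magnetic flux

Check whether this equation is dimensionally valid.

Yes

A (area) has dimensions [L^2].
B (magnetic field) has dimensions [I^-1 M T^-2].
Phi (magnetic flux) has dimensions [I^-1 L^2 M T^-2].

Left side: [L^2]
Right side: [L^2]

Both sides have the same dimensions, so the equation is dimensionally consistent.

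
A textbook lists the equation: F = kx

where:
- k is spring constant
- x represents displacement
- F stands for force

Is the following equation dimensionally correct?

Yes

k (spring constant) has dimensions [M T^-2].
x (displacement) has dimensions [L].
F (force) has dimensions [L M T^-2].

Left side: [L M T^-2]
Right side: [L M T^-2]

Both sides have the same dimensions, so the equation is dimensionally consistent.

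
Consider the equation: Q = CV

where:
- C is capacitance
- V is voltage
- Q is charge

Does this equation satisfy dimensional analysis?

Yes

C (capacitance) has dimensions [I^2 L^-2 M^-1 T^4].
V (voltage) has dimensions [I^-1 L^2 M T^-3].
Q (charge) has dimensions [I T].

Left side: [I T]
Right side: [I T]

Both sides have the same dimensions, so the equation is dimensionally consistent.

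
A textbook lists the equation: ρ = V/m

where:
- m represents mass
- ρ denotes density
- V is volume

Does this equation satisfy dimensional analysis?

No

m (mass) has dimensions [M].
ρ (density) has dimensions [L^-3 M].
V (volume) has dimensions [L^3].

Left side: [L^-3 M]
Right side: [L^3 M^-1]

The two sides have different dimensions, so the equation is NOT dimensionally consistent.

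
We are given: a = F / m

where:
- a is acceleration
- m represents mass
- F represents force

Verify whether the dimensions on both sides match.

Yes

a (acceleration) has dimensions [L T^-2].
m (mass) has dimensions [M].
F (force) has dimensions [L M T^-2].

Left side: [L T^-2]
Right side: [L T^-2]

Both sides have the same dimensions, so the equation is dimensionally consistent.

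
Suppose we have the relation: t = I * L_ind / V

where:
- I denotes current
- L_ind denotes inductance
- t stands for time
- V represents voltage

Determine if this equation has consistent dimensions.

Yes

I (current) has dimensions [I].
L_ind (inductance) has dimensions [I^-2 L^2 M T^-2].
t (time) has dimensions [T].
V (voltage) has dimensions [I^-1 L^2 M T^-3].

Left side: [T]
Right side: [T]

Both sides have the same dimensions, so the equation is dimensionally consistent.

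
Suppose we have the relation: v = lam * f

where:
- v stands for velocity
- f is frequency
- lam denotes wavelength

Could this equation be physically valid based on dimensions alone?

Yes

v (velocity) has dimensions [L T^-1].
f (frequency) has dimensions [T^-1].
lam (wavelength) has dimensions [L].

Left side: [L T^-1]
Right side: [L T^-1]

Both sides have the same dimensions, so the equation is dimensionally consistent.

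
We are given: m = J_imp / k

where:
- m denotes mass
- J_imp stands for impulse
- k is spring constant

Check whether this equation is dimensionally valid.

No

m (mass) has dimensions [M].
J_imp (impulse) has dimensions [L M T^-1].
k (spring constant) has dimensions [M T^-2].

Left side: [M]
Right side: [L T]

The two sides have different dimensions, so the equation is NOT dimensionally consistent.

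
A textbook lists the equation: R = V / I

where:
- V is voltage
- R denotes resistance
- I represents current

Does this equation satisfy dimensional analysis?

Yes

V (voltage) has dimensions [I^-1 L^2 M T^-3].
R (resistance) has dimensions [I^-2 L^2 M T^-3].
I (current) has dimensions [I].

Left side: [I^-2 L^2 M T^-3]
Right side: [I^-2 L^2 M T^-3]

Both sides have the same dimensions, so the equation is dimensionally consistent.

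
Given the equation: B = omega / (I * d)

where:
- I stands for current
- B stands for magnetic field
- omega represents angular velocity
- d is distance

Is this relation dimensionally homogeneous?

No

I (current) has dimensions [I].
B (magnetic field) has dimensions [I^-1 M T^-2].
omega (angular velocity) has dimensions [T^-1].
d (distance) has dimensions [L].

Left side: [I^-1 M T^-2]
Right side: [I^-1 L^-1 T^-1]

The two sides have different dimensions, so the equation is NOT dimensionally consistent.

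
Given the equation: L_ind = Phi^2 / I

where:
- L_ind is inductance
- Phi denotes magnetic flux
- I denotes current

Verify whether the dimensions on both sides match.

No

L_ind (inductance) has dimensions [I^-2 L^2 M T^-2].
Phi (magnetic flux) has dimensions [I^-1 L^2 M T^-2].
I (current) has dimensions [I].

Left side: [I^-2 L^2 M T^-2]
Right side: [I^-3 L^4 M^2 T^-4]

The two sides have different dimensions, so the equation is NOT dimensionally consistent.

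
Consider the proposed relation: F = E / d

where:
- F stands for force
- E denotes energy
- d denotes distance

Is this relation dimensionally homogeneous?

Yes

F (force) has dimensions [L M T^-2].
E (energy) has dimensions [L^2 M T^-2].
d (distance) has dimensions [L].

Left side: [L M T^-2]
Right side: [L M T^-2]

Both sides have the same dimensions, so the equation is dimensionally consistent.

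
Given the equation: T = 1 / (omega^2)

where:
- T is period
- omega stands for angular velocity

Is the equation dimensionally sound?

No

T (period) has dimensions [T].
omega (angular velocity) has dimensions [T^-1].

Left side: [T]
Right side: [T^2]

The two sides have different dimensions, so the equation is NOT dimensionally consistent.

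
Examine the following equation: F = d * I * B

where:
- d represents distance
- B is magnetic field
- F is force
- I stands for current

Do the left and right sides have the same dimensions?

Yes

d (distance) has dimensions [L].
B (magnetic field) has dimensions [I^-1 M T^-2].
F (force) has dimensions [L M T^-2].
I (current) has dimensions [I].

Left side: [L M T^-2]
Right side: [L M T^-2]

Both sides have the same dimensions, so the equation is dimensionally consistent.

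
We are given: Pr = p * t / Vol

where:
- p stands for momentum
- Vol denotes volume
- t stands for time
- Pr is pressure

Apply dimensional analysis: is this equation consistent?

No

p (momentum) has dimensions [L M T^-1].
Vol (volume) has dimensions [L^3].
t (time) has dimensions [T].
Pr (pressure) has dimensions [L^-1 M T^-2].

Left side: [L^-1 M T^-2]
Right side: [L^-2 M]

The two sides have different dimensions, so the equation is NOT dimensionally consistent.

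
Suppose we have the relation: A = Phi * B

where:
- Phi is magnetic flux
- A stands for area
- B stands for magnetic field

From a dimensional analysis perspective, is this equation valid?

No

Phi (magnetic flux) has dimensions [I^-1 L^2 M T^-2].
A (area) has dimensions [L^2].
B (magnetic field) has dimensions [I^-1 M T^-2].

Left side: [L^2]
Right side: [I^-2 L^2 M^2 T^-4]

The two sides have different dimensions, so the equation is NOT dimensionally consistent.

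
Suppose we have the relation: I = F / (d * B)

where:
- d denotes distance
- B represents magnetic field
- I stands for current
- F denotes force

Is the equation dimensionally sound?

Yes

d (distance) has dimensions [L].
B (magnetic field) has dimensions [I^-1 M T^-2].
I (current) has dimensions [I].
F (force) has dimensions [L M T^-2].

Left side: [I]
Right side: [I]

Both sides have the same dimensions, so the equation is dimensionally consistent.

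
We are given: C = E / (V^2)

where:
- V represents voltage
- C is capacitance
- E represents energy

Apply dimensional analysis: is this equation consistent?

Yes

V (voltage) has dimensions [I^-1 L^2 M T^-3].
C (capacitance) has dimensions [I^2 L^-2 M^-1 T^4].
E (energy) has dimensions [L^2 M T^-2].

Left side: [I^2 L^-2 M^-1 T^4]
Right side: [I^2 L^-2 M^-1 T^4]

Both sides have the same dimensions, so the equation is dimensionally consistent.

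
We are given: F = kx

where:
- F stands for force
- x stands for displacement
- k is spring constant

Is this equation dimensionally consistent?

Yes

F (force) has dimensions [L M T^-2].
x (displacement) has dimensions [L].
k (spring constant) has dimensions [M T^-2].

Left side: [L M T^-2]
Right side: [L M T^-2]

Both sides have the same dimensions, so the equation is dimensionally consistent.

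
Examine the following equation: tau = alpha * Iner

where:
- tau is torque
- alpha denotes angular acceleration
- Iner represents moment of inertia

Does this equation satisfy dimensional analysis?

Yes

tau (torque) has dimensions [L^2 M T^-2].
alpha (angular acceleration) has dimensions [T^-2].
Iner (moment of inertia) has dimensions [L^2 M].

Left side: [L^2 M T^-2]
Right side: [L^2 M T^-2]

Both sides have the same dimensions, so the equation is dimensionally consistent.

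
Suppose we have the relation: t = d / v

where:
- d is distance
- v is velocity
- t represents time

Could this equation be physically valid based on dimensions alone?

Yes

d (distance) has dimensions [L].
v (velocity) has dimensions [L T^-1].
t (time) has dimensions [T].

Left side: [T]
Right side: [T]

Both sides have the same dimensions, so the equation is dimensionally consistent.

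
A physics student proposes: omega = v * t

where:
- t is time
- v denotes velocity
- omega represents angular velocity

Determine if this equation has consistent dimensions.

No

t (time) has dimensions [T].
v (velocity) has dimensions [L T^-1].
omega (angular velocity) has dimensions [T^-1].

Left side: [T^-1]
Right side: [L]

The two sides have different dimensions, so the equation is NOT dimensionally consistent.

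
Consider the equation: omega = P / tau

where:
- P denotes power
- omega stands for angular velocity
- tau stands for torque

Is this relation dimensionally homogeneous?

Yes

P (power) has dimensions [L^2 M T^-3].
omega (angular velocity) has dimensions [T^-1].
tau (torque) has dimensions [L^2 M T^-2].

Left side: [T^-1]
Right side: [T^-1]

Both sides have the same dimensions, so the equation is dimensionally consistent.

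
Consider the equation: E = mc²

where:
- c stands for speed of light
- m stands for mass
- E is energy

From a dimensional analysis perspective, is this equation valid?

Yes

c (speed of light) has dimensions [L T^-1].
m (mass) has dimensions [M].
E (energy) has dimensions [L^2 M T^-2].

Left side: [L^2 M T^-2]
Right side: [L^2 M T^-2]

Both sides have the same dimensions, so the equation is dimensionally consistent.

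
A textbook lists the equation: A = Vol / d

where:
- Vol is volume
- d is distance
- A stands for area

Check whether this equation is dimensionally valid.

Yes

Vol (volume) has dimensions [L^3].
d (distance) has dimensions [L].
A (area) has dimensions [L^2].

Left side: [L^2]
Right side: [L^2]

Both sides have the same dimensions, so the equation is dimensionally consistent.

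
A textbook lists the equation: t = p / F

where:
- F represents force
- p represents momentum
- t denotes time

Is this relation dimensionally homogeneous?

Yes

F (force) has dimensions [L M T^-2].
p (momentum) has dimensions [L M T^-1].
t (time) has dimensions [T].

Left side: [T]
Right side: [T]

Both sides have the same dimensions, so the equation is dimensionally consistent.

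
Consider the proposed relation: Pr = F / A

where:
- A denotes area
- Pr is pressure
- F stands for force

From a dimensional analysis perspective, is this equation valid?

Yes

A (area) has dimensions [L^2].
Pr (pressure) has dimensions [L^-1 M T^-2].
F (force) has dimensions [L M T^-2].

Left side: [L^-1 M T^-2]
Right side: [L^-1 M T^-2]

Both sides have the same dimensions, so the equation is dimensionally consistent.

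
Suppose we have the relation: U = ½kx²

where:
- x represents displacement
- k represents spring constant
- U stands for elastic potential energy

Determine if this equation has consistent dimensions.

Yes

x (displacement) has dimensions [L].
k (spring constant) has dimensions [M T^-2].
U (elastic potential energy) has dimensions [L^2 M T^-2].

Left side: [L^2 M T^-2]
Right side: [L^2 M T^-2]

Both sides have the same dimensions, so the equation is dimensionally consistent.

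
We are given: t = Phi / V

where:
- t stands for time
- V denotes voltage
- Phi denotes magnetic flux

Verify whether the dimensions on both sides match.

Yes

t (time) has dimensions [T].
V (voltage) has dimensions [I^-1 L^2 M T^-3].
Phi (magnetic flux) has dimensions [I^-1 L^2 M T^-2].

Left side: [T]
Right side: [T]

Both sides have the same dimensions, so the equation is dimensionally consistent.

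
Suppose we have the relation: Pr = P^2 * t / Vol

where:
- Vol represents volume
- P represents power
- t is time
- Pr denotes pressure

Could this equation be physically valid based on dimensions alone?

No

Vol (volume) has dimensions [L^3].
P (power) has dimensions [L^2 M T^-3].
t (time) has dimensions [T].
Pr (pressure) has dimensions [L^-1 M T^-2].

Left side: [L^-1 M T^-2]
Right side: [L M^2 T^-5]

The two sides have different dimensions, so the equation is NOT dimensionally consistent.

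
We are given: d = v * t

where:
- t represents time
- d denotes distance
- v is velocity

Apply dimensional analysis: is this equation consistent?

Yes

t (time) has dimensions [T].
d (distance) has dimensions [L].
v (velocity) has dimensions [L T^-1].

Left side: [L]
Right side: [L]

Both sides have the same dimensions, so the equation is dimensionally consistent.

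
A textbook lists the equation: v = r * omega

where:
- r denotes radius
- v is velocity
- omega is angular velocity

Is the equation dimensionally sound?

Yes

r (radius) has dimensions [L].
v (velocity) has dimensions [L T^-1].
omega (angular velocity) has dimensions [T^-1].

Left side: [L T^-1]
Right side: [L T^-1]

Both sides have the same dimensions, so the equation is dimensionally consistent.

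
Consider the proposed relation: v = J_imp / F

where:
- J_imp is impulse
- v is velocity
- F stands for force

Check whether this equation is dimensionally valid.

No

J_imp (impulse) has dimensions [L M T^-1].
v (velocity) has dimensions [L T^-1].
F (force) has dimensions [L M T^-2].

Left side: [L T^-1]
Right side: [T]

The two sides have different dimensions, so the equation is NOT dimensionally consistent.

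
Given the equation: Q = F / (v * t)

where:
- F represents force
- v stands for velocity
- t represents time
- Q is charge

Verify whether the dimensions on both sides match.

No

F (force) has dimensions [L M T^-2].
v (velocity) has dimensions [L T^-1].
t (time) has dimensions [T].
Q (charge) has dimensions [I T].

Left side: [I T]
Right side: [M T^-2]

The two sides have different dimensions, so the equation is NOT dimensionally consistent.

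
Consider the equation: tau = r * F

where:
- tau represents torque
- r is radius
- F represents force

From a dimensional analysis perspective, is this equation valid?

Yes

tau (torque) has dimensions [L^2 M T^-2].
r (radius) has dimensions [L].
F (force) has dimensions [L M T^-2].

Left side: [L^2 M T^-2]
Right side: [L^2 M T^-2]

Both sides have the same dimensions, so the equation is dimensionally consistent.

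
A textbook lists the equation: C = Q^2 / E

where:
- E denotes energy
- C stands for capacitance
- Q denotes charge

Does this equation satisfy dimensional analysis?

Yes

E (energy) has dimensions [L^2 M T^-2].
C (capacitance) has dimensions [I^2 L^-2 M^-1 T^4].
Q (charge) has dimensions [I T].

Left side: [I^2 L^-2 M^-1 T^4]
Right side: [I^2 L^-2 M^-1 T^4]

Both sides have the same dimensions, so the equation is dimensionally consistent.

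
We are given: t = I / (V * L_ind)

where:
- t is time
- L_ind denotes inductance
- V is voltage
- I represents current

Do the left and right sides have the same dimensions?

No

t (time) has dimensions [T].
L_ind (inductance) has dimensions [I^-2 L^2 M T^-2].
V (voltage) has dimensions [I^-1 L^2 M T^-3].
I (current) has dimensions [I].

Left side: [T]
Right side: [I^4 L^-4 M^-2 T^5]

The two sides have different dimensions, so the equation is NOT dimensionally consistent.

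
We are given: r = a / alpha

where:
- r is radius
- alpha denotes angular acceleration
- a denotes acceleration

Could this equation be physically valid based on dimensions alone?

Yes

r (radius) has dimensions [L].
alpha (angular acceleration) has dimensions [T^-2].
a (acceleration) has dimensions [L T^-2].

Left side: [L]
Right side: [L]

Both sides have the same dimensions, so the equation is dimensionally consistent.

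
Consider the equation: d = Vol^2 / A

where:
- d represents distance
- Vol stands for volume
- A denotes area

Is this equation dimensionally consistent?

No

d (distance) has dimensions [L].
Vol (volume) has dimensions [L^3].
A (area) has dimensions [L^2].

Left side: [L]
Right side: [L^4]

The two sides have different dimensions, so the equation is NOT dimensionally consistent.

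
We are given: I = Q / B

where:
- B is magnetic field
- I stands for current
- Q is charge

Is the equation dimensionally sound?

No

B (magnetic field) has dimensions [I^-1 M T^-2].
I (current) has dimensions [I].
Q (charge) has dimensions [I T].

Left side: [I]
Right side: [I^2 M^-1 T^3]

The two sides have different dimensions, so the equation is NOT dimensionally consistent.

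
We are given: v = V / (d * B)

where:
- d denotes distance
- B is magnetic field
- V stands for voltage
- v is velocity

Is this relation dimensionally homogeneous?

Yes

d (distance) has dimensions [L].
B (magnetic field) has dimensions [I^-1 M T^-2].
V (voltage) has dimensions [I^-1 L^2 M T^-3].
v (velocity) has dimensions [L T^-1].

Left side: [L T^-1]
Right side: [L T^-1]

Both sides have the same dimensions, so the equation is dimensionally consistent.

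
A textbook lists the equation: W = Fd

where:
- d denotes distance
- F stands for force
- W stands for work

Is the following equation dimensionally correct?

Yes

d (distance) has dimensions [L].
F (force) has dimensions [L M T^-2].
W (work) has dimensions [L^2 M T^-2].

Left side: [L^2 M T^-2]
Right side: [L^2 M T^-2]

Both sides have the same dimensions, so the equation is dimensionally consistent.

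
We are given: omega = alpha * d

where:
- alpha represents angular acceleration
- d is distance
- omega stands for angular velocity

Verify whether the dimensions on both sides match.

No

alpha (angular acceleration) has dimensions [T^-2].
d (distance) has dimensions [L].
omega (angular velocity) has dimensions [T^-1].

Left side: [T^-1]
Right side: [L T^-2]

The two sides have different dimensions, so the equation is NOT dimensionally consistent.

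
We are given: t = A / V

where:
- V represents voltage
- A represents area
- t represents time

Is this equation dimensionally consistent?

No

V (voltage) has dimensions [I^-1 L^2 M T^-3].
A (area) has dimensions [L^2].
t (time) has dimensions [T].

Left side: [T]
Right side: [I M^-1 T^3]

The two sides have different dimensions, so the equation is NOT dimensionally consistent.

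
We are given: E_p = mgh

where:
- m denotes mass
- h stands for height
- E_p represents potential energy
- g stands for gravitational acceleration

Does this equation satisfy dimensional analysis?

Yes

m (mass) has dimensions [M].
h (height) has dimensions [L].
E_p (potential energy) has dimensions [L^2 M T^-2].
g (gravitational acceleration) has dimensions [L T^-2].

Left side: [L^2 M T^-2]
Right side: [L^2 M T^-2]

Both sides have the same dimensions, so the equation is dimensionally consistent.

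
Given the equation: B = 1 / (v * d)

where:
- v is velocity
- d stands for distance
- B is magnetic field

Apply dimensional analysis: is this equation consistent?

No

v (velocity) has dimensions [L T^-1].
d (distance) has dimensions [L].
B (magnetic field) has dimensions [I^-1 M T^-2].

Left side: [I^-1 M T^-2]
Right side: [L^-2 T]

The two sides have different dimensions, so the equation is NOT dimensionally consistent.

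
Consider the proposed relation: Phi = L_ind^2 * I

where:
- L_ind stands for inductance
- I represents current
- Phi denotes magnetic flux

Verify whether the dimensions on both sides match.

No

L_ind (inductance) has dimensions [I^-2 L^2 M T^-2].
I (current) has dimensions [I].
Phi (magnetic flux) has dimensions [I^-1 L^2 M T^-2].

Left side: [I^-1 L^2 M T^-2]
Right side: [I^-3 L^4 M^2 T^-4]

The two sides have different dimensions, so the equation is NOT dimensionally consistent.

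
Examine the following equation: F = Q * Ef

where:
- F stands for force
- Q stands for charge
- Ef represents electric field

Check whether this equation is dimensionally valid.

Yes

F (force) has dimensions [L M T^-2].
Q (charge) has dimensions [I T].
Ef (electric field) has dimensions [I^-1 L M T^-3].

Left side: [L M T^-2]
Right side: [L M T^-2]

Both sides have the same dimensions, so the equation is dimensionally consistent.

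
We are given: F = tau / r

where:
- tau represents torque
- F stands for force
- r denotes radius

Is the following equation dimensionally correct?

Yes

tau (torque) has dimensions [L^2 M T^-2].
F (force) has dimensions [L M T^-2].
r (radius) has dimensions [L].

Left side: [L M T^-2]
Right side: [L M T^-2]

Both sides have the same dimensions, so the equation is dimensionally consistent.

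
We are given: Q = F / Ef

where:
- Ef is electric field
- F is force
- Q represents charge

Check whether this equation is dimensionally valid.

Yes

Ef (electric field) has dimensions [I^-1 L M T^-3].
F (force) has dimensions [L M T^-2].
Q (charge) has dimensions [I T].

Left side: [I T]
Right side: [I T]

Both sides have the same dimensions, so the equation is dimensionally consistent.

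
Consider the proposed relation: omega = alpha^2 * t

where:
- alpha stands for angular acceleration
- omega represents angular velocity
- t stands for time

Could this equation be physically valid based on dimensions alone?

No

alpha (angular acceleration) has dimensions [T^-2].
omega (angular velocity) has dimensions [T^-1].
t (time) has dimensions [T].

Left side: [T^-1]
Right side: [T^-3]

The two sides have different dimensions, so the equation is NOT dimensionally consistent.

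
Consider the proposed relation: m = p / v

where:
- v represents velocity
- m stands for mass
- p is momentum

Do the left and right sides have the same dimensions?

Yes

v (velocity) has dimensions [L T^-1].
m (mass) has dimensions [M].
p (momentum) has dimensions [L M T^-1].

Left side: [M]
Right side: [M]

Both sides have the same dimensions, so the equation is dimensionally consistent.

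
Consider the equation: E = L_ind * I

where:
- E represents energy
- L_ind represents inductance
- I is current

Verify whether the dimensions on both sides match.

No

E (energy) has dimensions [L^2 M T^-2].
L_ind (inductance) has dimensions [I^-2 L^2 M T^-2].
I (current) has dimensions [I].

Left side: [L^2 M T^-2]
Right side: [I^-1 L^2 M T^-2]

The two sides have different dimensions, so the equation is NOT dimensionally consistent.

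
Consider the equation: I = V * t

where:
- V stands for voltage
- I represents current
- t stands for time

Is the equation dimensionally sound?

No

V (voltage) has dimensions [I^-1 L^2 M T^-3].
I (current) has dimensions [I].
t (time) has dimensions [T].

Left side: [I]
Right side: [I^-1 L^2 M T^-2]

The two sides have different dimensions, so the equation is NOT dimensionally consistent.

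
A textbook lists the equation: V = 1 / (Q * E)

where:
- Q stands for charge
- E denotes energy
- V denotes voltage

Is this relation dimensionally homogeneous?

No

Q (charge) has dimensions [I T].
E (energy) has dimensions [L^2 M T^-2].
V (voltage) has dimensions [I^-1 L^2 M T^-3].

Left side: [I^-1 L^2 M T^-3]
Right side: [I^-1 L^-2 M^-1 T]

The two sides have different dimensions, so the equation is NOT dimensionally consistent.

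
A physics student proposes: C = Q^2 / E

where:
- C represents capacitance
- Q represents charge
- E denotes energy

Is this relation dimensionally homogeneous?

Yes

C (capacitance) has dimensions [I^2 L^-2 M^-1 T^4].
Q (charge) has dimensions [I T].
E (energy) has dimensions [L^2 M T^-2].

Left side: [I^2 L^-2 M^-1 T^4]
Right side: [I^2 L^-2 M^-1 T^4]

Both sides have the same dimensions, so the equation is dimensionally consistent.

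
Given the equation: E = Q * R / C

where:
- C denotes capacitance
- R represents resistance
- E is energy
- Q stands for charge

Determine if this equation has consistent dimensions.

No

C (capacitance) has dimensions [I^2 L^-2 M^-1 T^4].
R (resistance) has dimensions [I^-2 L^2 M T^-3].
E (energy) has dimensions [L^2 M T^-2].
Q (charge) has dimensions [I T].

Left side: [L^2 M T^-2]
Right side: [I^-3 L^4 M^2 T^-6]

The two sides have different dimensions, so the equation is NOT dimensionally consistent.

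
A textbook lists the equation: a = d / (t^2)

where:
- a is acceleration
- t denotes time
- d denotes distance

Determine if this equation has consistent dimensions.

Yes

a (acceleration) has dimensions [L T^-2].
t (time) has dimensions [T].
d (distance) has dimensions [L].

Left side: [L T^-2]
Right side: [L T^-2]

Both sides have the same dimensions, so the equation is dimensionally consistent.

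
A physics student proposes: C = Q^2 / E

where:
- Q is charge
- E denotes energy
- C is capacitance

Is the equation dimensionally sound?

Yes

Q (charge) has dimensions [I T].
E (energy) has dimensions [L^2 M T^-2].
C (capacitance) has dimensions [I^2 L^-2 M^-1 T^4].

Left side: [I^2 L^-2 M^-1 T^4]
Right side: [I^2 L^-2 M^-1 T^4]

Both sides have the same dimensions, so the equation is dimensionally consistent.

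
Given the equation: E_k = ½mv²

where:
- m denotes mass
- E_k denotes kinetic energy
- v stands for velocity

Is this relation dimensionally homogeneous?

Yes

m (mass) has dimensions [M].
E_k (kinetic energy) has dimensions [L^2 M T^-2].
v (velocity) has dimensions [L T^-1].

Left side: [L^2 M T^-2]
Right side: [L^2 M T^-2]

Both sides have the same dimensions, so the equation is dimensionally consistent.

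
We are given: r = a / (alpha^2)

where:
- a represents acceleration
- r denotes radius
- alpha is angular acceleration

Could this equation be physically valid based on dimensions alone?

No

a (acceleration) has dimensions [L T^-2].
r (radius) has dimensions [L].
alpha (angular acceleration) has dimensions [T^-2].

Left side: [L]
Right side: [L T^2]

The two sides have different dimensions, so the equation is NOT dimensionally consistent.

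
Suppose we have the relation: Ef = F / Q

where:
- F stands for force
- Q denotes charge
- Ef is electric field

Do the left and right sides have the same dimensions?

Yes

F (force) has dimensions [L M T^-2].
Q (charge) has dimensions [I T].
Ef (electric field) has dimensions [I^-1 L M T^-3].

Left side: [I^-1 L M T^-3]
Right side: [I^-1 L M T^-3]

Both sides have the same dimensions, so the equation is dimensionally consistent.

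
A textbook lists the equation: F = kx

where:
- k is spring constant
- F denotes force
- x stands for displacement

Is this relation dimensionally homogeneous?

Yes

k (spring constant) has dimensions [M T^-2].
F (force) has dimensions [L M T^-2].
x (displacement) has dimensions [L].

Left side: [L M T^-2]
Right side: [L M T^-2]

Both sides have the same dimensions, so the equation is dimensionally consistent.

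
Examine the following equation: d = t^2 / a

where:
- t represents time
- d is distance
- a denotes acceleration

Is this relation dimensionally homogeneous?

No

t (time) has dimensions [T].
d (distance) has dimensions [L].
a (acceleration) has dimensions [L T^-2].

Left side: [L]
Right side: [L^-1 T^4]

The two sides have different dimensions, so the equation is NOT dimensionally consistent.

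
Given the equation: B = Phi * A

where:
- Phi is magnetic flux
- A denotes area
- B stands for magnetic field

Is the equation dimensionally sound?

No

Phi (magnetic flux) has dimensions [I^-1 L^2 M T^-2].
A (area) has dimensions [L^2].
B (magnetic field) has dimensions [I^-1 M T^-2].

Left side: [I^-1 M T^-2]
Right side: [I^-1 L^4 M T^-2]

The two sides have different dimensions, so the equation is NOT dimensionally consistent.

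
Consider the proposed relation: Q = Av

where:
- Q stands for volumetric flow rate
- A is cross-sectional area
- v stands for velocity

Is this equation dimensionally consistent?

Yes

Q (volumetric flow rate) has dimensions [L^3 T^-1].
A (cross-sectional area) has dimensions [L^2].
v (velocity) has dimensions [L T^-1].

Left side: [L^3 T^-1]
Right side: [L^3 T^-1]

Both sides have the same dimensions, so the equation is dimensionally consistent.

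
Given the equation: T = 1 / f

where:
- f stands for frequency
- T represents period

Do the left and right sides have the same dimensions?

Yes

f (frequency) has dimensions [T^-1].
T (period) has dimensions [T].

Left side: [T]
Right side: [T]

Both sides have the same dimensions, so the equation is dimensionally consistent.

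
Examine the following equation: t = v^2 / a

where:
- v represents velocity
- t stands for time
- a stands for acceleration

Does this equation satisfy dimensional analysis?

No

v (velocity) has dimensions [L T^-1].
t (time) has dimensions [T].
a (acceleration) has dimensions [L T^-2].

Left side: [T]
Right side: [L]

The two sides have different dimensions, so the equation is NOT dimensionally consistent.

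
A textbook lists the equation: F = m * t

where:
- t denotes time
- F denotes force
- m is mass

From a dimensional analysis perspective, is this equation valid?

No

t (time) has dimensions [T].
F (force) has dimensions [L M T^-2].
m (mass) has dimensions [M].

Left side: [L M T^-2]
Right side: [M T]

The two sides have different dimensions, so the equation is NOT dimensionally consistent.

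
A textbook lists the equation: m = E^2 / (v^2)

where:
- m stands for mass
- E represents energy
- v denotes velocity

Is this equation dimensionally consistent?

No

m (mass) has dimensions [M].
E (energy) has dimensions [L^2 M T^-2].
v (velocity) has dimensions [L T^-1].

Left side: [M]
Right side: [L^2 M^2 T^-2]

The two sides have different dimensions, so the equation is NOT dimensionally consistent.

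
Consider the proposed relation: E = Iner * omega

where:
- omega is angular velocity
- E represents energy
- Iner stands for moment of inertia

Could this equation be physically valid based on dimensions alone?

No

omega (angular velocity) has dimensions [T^-1].
E (energy) has dimensions [L^2 M T^-2].
Iner (moment of inertia) has dimensions [L^2 M].

Left side: [L^2 M T^-2]
Right side: [L^2 M T^-1]

The two sides have different dimensions, so the equation is NOT dimensionally consistent.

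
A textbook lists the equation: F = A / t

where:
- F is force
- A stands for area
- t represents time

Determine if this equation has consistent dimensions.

No

F (force) has dimensions [L M T^-2].
A (area) has dimensions [L^2].
t (time) has dimensions [T].

Left side: [L M T^-2]
Right side: [L^2 T^-1]

The two sides have different dimensions, so the equation is NOT dimensionally consistent.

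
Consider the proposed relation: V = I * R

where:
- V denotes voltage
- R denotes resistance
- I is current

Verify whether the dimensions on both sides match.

Yes

V (voltage) has dimensions [I^-1 L^2 M T^-3].
R (resistance) has dimensions [I^-2 L^2 M T^-3].
I (current) has dimensions [I].

Left side: [I^-1 L^2 M T^-3]
Right side: [I^-1 L^2 M T^-3]

Both sides have the same dimensions, so the equation is dimensionally consistent.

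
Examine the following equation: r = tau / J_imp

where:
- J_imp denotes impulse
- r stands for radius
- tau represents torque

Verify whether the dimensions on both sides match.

No

J_imp (impulse) has dimensions [L M T^-1].
r (radius) has dimensions [L].
tau (torque) has dimensions [L^2 M T^-2].

Left side: [L]
Right side: [L T^-1]

The two sides have different dimensions, so the equation is NOT dimensionally consistent.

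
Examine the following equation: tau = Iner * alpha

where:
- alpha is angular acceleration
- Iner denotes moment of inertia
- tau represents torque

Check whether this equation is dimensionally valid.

Yes

alpha (angular acceleration) has dimensions [T^-2].
Iner (moment of inertia) has dimensions [L^2 M].
tau (torque) has dimensions [L^2 M T^-2].

Left side: [L^2 M T^-2]
Right side: [L^2 M T^-2]

Both sides have the same dimensions, so the equation is dimensionally consistent.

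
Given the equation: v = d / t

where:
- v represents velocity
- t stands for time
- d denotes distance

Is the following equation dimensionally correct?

Yes

v (velocity) has dimensions [L T^-1].
t (time) has dimensions [T].
d (distance) has dimensions [L].

Left side: [L T^-1]
Right side: [L T^-1]

Both sides have the same dimensions, so the equation is dimensionally consistent.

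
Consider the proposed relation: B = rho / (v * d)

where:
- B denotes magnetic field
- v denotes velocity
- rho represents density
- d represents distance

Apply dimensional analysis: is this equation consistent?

No

B (magnetic field) has dimensions [I^-1 M T^-2].
v (velocity) has dimensions [L T^-1].
rho (density) has dimensions [L^-3 M].
d (distance) has dimensions [L].

Left side: [I^-1 M T^-2]
Right side: [L^-5 M T]

The two sides have different dimensions, so the equation is NOT dimensionally consistent.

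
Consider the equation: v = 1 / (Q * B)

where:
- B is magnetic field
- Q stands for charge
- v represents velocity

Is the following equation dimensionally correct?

No

B (magnetic field) has dimensions [I^-1 M T^-2].
Q (charge) has dimensions [I T].
v (velocity) has dimensions [L T^-1].

Left side: [L T^-1]
Right side: [M^-1 T]

The two sides have different dimensions, so the equation is NOT dimensionally consistent.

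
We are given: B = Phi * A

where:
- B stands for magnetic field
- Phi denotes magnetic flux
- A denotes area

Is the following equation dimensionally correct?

No

B (magnetic field) has dimensions [I^-1 M T^-2].
Phi (magnetic flux) has dimensions [I^-1 L^2 M T^-2].
A (area) has dimensions [L^2].

Left side: [I^-1 M T^-2]
Right side: [I^-1 L^4 M T^-2]

The two sides have different dimensions, so the equation is NOT dimensionally consistent.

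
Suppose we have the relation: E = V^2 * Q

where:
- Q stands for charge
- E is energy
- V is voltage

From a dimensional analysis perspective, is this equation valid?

No

Q (charge) has dimensions [I T].
E (energy) has dimensions [L^2 M T^-2].
V (voltage) has dimensions [I^-1 L^2 M T^-3].

Left side: [L^2 M T^-2]
Right side: [I^-1 L^4 M^2 T^-5]

The two sides have different dimensions, so the equation is NOT dimensionally consistent.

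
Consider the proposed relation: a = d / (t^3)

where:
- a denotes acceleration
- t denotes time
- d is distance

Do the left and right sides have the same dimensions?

No

a (acceleration) has dimensions [L T^-2].
t (time) has dimensions [T].
d (distance) has dimensions [L].

Left side: [L T^-2]
Right side: [L T^-3]

The two sides have different dimensions, so the equation is NOT dimensionally consistent.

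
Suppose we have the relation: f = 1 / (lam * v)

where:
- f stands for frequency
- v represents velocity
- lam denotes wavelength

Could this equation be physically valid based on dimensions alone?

No

f (frequency) has dimensions [T^-1].
v (velocity) has dimensions [L T^-1].
lam (wavelength) has dimensions [L].

Left side: [T^-1]
Right side: [L^-2 T]

The two sides have different dimensions, so the equation is NOT dimensionally consistent.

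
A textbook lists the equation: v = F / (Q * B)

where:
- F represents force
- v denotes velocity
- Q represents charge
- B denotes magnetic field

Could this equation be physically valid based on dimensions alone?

Yes

F (force) has dimensions [L M T^-2].
v (velocity) has dimensions [L T^-1].
Q (charge) has dimensions [I T].
B (magnetic field) has dimensions [I^-1 M T^-2].

Left side: [L T^-1]
Right side: [L T^-1]

Both sides have the same dimensions, so the equation is dimensionally consistent.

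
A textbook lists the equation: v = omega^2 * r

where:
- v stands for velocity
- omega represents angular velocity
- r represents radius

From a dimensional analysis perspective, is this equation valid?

No

v (velocity) has dimensions [L T^-1].
omega (angular velocity) has dimensions [T^-1].
r (radius) has dimensions [L].

Left side: [L T^-1]
Right side: [L T^-2]

The two sides have different dimensions, so the equation is NOT dimensionally consistent.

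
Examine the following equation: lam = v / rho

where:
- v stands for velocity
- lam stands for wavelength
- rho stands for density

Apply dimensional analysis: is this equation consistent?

No

v (velocity) has dimensions [L T^-1].
lam (wavelength) has dimensions [L].
rho (density) has dimensions [L^-3 M].

Left side: [L]
Right side: [L^4 M^-1 T^-1]

The two sides have different dimensions, so the equation is NOT dimensionally consistent.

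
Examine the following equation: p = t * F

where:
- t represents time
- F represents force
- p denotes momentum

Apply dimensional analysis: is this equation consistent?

Yes

t (time) has dimensions [T].
F (force) has dimensions [L M T^-2].
p (momentum) has dimensions [L M T^-1].

Left side: [L M T^-1]
Right side: [L M T^-1]

Both sides have the same dimensions, so the equation is dimensionally consistent.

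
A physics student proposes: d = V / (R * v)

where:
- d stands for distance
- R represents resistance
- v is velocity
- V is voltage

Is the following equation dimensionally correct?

No

d (distance) has dimensions [L].
R (resistance) has dimensions [I^-2 L^2 M T^-3].
v (velocity) has dimensions [L T^-1].
V (voltage) has dimensions [I^-1 L^2 M T^-3].

Left side: [L]
Right side: [I L^-1 T]

The two sides have different dimensions, so the equation is NOT dimensionally consistent.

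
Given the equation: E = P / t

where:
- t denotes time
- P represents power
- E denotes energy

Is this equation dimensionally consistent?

No

t (time) has dimensions [T].
P (power) has dimensions [L^2 M T^-3].
E (energy) has dimensions [L^2 M T^-2].

Left side: [L^2 M T^-2]
Right side: [L^2 M T^-4]

The two sides have different dimensions, so the equation is NOT dimensionally consistent.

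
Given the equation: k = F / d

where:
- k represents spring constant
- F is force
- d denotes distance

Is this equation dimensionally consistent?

Yes

k (spring constant) has dimensions [M T^-2].
F (force) has dimensions [L M T^-2].
d (distance) has dimensions [L].

Left side: [M T^-2]
Right side: [M T^-2]

Both sides have the same dimensions, so the equation is dimensionally consistent.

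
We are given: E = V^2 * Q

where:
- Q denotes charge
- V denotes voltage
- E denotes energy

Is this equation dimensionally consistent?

No

Q (charge) has dimensions [I T].
V (voltage) has dimensions [I^-1 L^2 M T^-3].
E (energy) has dimensions [L^2 M T^-2].

Left side: [L^2 M T^-2]
Right side: [I^-1 L^4 M^2 T^-5]

The two sides have different dimensions, so the equation is NOT dimensionally consistent.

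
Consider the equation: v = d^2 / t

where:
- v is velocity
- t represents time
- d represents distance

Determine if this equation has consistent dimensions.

No

v (velocity) has dimensions [L T^-1].
t (time) has dimensions [T].
d (distance) has dimensions [L].

Left side: [L T^-1]
Right side: [L^2 T^-1]

The two sides have different dimensions, so the equation is NOT dimensionally consistent.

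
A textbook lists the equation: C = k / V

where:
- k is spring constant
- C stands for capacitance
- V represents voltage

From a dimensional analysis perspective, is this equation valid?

No

k (spring constant) has dimensions [M T^-2].
C (capacitance) has dimensions [I^2 L^-2 M^-1 T^4].
V (voltage) has dimensions [I^-1 L^2 M T^-3].

Left side: [I^2 L^-2 M^-1 T^4]
Right side: [I L^-2 T]

The two sides have different dimensions, so the equation is NOT dimensionally consistent.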